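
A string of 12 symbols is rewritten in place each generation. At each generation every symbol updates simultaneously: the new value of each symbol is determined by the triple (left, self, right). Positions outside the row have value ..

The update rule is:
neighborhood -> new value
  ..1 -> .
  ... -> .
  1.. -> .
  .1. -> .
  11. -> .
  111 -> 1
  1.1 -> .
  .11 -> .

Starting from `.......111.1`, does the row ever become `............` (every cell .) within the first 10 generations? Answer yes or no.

yes

generation 1: ........1...
generation 2: ............
all cells are . at generation 2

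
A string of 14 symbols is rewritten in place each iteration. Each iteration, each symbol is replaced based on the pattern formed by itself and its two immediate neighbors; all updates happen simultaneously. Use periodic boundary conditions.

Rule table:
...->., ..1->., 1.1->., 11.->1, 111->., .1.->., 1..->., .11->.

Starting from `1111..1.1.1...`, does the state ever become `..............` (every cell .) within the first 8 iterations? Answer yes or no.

...1..........
..............
all cells are . at iteration 2

yes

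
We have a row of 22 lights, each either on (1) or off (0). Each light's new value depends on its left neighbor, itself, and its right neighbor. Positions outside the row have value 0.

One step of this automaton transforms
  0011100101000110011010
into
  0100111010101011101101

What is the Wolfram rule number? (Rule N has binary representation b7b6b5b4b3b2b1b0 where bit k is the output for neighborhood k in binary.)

position 3: 111 → 0  (bit 7 = 0)
position 4: 110 → 1  (bit 6 = 1)
position 8: 101 → 1  (bit 5 = 1)
position 5: 100 → 1  (bit 4 = 1)
position 2: 011 → 0  (bit 3 = 0)
position 7: 010 → 0  (bit 2 = 0)
position 1: 001 → 1  (bit 1 = 1)
position 0: 000 → 0  (bit 0 = 0)
bits b7..b0 = 01110010 = 114

114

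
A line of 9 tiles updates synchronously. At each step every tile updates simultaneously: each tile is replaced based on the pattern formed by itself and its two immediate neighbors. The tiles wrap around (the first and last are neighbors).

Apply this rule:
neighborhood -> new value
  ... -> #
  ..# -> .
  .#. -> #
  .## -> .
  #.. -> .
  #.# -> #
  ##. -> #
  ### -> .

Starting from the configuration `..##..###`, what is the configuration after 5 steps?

###..#.##

step 1: ...#....#
step 2: .#.#.##.#
step 3: #####.###
step 4: ....##...
step 5: ###..#.##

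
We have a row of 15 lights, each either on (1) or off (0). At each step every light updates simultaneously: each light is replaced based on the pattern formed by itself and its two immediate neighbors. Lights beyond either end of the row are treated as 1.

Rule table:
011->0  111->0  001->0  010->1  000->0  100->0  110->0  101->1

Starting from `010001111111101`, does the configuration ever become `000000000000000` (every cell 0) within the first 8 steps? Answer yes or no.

yes

110000000000010
000000000000011
000000000000000
all cells are 0 at step 3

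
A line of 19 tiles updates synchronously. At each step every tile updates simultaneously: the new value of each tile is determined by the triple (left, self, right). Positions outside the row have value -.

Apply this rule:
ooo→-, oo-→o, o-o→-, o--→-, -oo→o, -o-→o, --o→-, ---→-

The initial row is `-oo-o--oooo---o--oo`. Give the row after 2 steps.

-oo-o--o--o---o--oo
-oo-o--o--o---o--oo

-oo-o--o--o---o--oo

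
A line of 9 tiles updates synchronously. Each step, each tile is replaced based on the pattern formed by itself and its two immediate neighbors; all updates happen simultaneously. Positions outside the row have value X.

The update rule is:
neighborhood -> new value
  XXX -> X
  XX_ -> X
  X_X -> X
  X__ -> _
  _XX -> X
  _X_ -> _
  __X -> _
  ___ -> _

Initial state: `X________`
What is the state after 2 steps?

X________  (fixed point — unchanged through step 2)

X________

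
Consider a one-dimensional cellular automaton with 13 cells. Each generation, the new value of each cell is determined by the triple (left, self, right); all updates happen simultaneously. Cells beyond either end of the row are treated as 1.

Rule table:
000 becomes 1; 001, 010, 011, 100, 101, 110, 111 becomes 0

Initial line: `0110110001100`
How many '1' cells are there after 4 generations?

8

0000000100000
0111110001110
0000000100000  (repeats generation 1; period 2)
generation 4: 0111110001110
count of 1: 8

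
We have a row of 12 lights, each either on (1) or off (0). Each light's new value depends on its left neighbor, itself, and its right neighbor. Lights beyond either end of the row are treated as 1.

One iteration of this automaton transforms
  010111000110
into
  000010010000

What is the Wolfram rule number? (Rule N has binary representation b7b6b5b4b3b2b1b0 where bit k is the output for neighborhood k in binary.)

129

position 4: 111 → 1  (bit 7 = 1)
position 5: 110 → 0  (bit 6 = 0)
position 0: 101 → 0  (bit 5 = 0)
position 6: 100 → 0  (bit 4 = 0)
position 3: 011 → 0  (bit 3 = 0)
position 1: 010 → 0  (bit 2 = 0)
position 8: 001 → 0  (bit 1 = 0)
position 7: 000 → 1  (bit 0 = 1)
bits b7..b0 = 10000001 = 129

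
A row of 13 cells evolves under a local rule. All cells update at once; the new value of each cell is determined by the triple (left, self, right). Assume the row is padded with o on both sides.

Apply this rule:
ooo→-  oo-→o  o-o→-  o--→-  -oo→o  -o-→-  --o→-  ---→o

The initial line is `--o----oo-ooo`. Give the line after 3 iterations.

----oo-oo-o--
-oo-oo-oo----
-oo-oo-oo-oo-

-oo-oo-oo-oo-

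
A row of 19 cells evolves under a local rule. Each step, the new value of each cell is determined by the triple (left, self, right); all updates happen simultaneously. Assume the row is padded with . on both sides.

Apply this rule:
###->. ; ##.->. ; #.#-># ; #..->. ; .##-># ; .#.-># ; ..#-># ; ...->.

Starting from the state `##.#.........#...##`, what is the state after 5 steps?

#.......##..##.....

#.##........##..##.
###........##..##..
#.........##..##...
#........##..##....
#.......##..##.....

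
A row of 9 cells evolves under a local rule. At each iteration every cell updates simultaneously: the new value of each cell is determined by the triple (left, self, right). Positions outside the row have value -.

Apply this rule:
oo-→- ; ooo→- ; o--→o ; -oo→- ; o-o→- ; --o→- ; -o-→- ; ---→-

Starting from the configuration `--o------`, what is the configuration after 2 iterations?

----o----

---o-----
----o----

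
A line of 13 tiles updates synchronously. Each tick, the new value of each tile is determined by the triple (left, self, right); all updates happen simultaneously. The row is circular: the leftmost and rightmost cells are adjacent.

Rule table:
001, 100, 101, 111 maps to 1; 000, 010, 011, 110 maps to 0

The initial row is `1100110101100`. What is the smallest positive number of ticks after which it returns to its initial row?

2

tick 1: 0011001010011
tick 2: 1100110101100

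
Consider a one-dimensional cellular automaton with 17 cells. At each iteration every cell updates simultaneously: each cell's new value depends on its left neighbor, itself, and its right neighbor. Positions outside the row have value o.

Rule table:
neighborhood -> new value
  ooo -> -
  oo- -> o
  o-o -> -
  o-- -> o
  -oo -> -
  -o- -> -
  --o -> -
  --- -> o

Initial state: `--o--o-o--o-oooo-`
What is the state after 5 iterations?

o---oo-----ooo---

o--o----o------o-
oo--ooo--ooooo---
-oo---oo-----ooo-
--ooo--ooooo---o-
o---oo-----ooo---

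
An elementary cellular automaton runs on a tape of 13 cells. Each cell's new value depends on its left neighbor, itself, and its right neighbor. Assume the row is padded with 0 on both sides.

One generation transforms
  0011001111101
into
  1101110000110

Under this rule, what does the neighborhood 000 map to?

1

At position 0 the neighborhood is 000; the next row has 1 there.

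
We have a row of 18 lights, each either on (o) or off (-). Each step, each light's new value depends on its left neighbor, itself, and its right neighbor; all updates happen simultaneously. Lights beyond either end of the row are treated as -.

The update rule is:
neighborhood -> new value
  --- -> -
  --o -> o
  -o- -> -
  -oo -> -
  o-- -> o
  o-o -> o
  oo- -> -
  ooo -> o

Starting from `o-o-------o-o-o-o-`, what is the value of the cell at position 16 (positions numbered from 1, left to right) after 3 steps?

step 1: -o-o-----o-o-o-o-o
step 2: o-o-o---o-o-o-o-o-
step 3: -o-o-o-o-o-o-o-o-o
position 16 holds o

o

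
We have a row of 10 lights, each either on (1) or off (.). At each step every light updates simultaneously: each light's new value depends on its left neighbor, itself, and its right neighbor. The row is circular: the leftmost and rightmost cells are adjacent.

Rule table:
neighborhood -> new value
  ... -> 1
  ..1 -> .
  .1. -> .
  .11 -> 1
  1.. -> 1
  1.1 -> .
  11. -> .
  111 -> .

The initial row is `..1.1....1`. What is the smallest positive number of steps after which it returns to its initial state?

1....111..
.111.1..1.
.1....1..1
..111..1..
1.1..1..11
...1..1.1.
11..1....1
..1..111.1
1..1.1....
.1....111.
..111.1..1
1.1....1..
...111..1.
11.1..1..1
....1..1.1
111..1....
1..1..111.
.1..1.1...
..1....111
1..111.1..
.1.1....1.
....111..1
111.1..1..
1....1..1.
.111..1...
.1..1..111
..1..1.1..
1..1....11
.1..111.1.
..1.1....1

30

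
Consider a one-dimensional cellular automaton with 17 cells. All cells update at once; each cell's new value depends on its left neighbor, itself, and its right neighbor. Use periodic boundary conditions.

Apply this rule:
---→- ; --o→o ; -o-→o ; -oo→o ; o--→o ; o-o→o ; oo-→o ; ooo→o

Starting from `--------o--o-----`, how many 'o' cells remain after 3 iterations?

iteration 1: -------oooooo----
iteration 2: ------oooooooo---
iteration 3: -----oooooooooo--
count of o: 10

10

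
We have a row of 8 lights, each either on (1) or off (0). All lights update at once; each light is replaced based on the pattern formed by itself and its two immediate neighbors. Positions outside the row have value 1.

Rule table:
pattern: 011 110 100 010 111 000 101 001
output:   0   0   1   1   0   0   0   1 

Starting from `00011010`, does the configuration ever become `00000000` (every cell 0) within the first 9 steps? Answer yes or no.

no

10100010
00110110
11000000
00100001
11110010
00001110
10010000
01111001
00000110
step 9 is 00000110, still not uniform 0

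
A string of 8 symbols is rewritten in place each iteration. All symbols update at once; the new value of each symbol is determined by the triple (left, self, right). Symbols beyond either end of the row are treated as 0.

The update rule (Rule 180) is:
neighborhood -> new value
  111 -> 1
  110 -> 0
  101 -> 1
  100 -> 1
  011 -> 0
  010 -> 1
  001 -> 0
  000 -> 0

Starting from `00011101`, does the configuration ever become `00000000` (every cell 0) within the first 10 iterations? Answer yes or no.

00001011
00001100
00000010
00000011
00000000
all cells are 0 at iteration 5

yes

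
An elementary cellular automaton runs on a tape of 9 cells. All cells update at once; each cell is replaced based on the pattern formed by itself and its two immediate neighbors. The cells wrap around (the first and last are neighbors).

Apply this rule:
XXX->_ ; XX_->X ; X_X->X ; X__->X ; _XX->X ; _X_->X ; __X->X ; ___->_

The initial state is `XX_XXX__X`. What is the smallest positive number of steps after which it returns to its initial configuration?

2

_XXX_XXXX
XX_XXX__X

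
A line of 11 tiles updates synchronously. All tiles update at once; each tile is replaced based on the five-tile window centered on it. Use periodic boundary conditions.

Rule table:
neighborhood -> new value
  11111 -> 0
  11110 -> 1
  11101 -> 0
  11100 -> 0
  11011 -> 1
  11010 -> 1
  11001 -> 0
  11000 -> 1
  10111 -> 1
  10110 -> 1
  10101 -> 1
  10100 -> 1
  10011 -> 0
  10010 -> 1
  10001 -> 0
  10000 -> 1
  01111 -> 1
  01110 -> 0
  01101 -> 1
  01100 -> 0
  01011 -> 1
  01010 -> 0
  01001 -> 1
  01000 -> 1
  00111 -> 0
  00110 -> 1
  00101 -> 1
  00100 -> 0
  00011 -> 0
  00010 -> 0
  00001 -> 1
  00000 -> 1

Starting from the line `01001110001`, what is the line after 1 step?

01100001001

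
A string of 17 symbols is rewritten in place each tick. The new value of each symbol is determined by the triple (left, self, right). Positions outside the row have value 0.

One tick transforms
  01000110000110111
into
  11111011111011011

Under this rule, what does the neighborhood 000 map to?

At position 3 the neighborhood is 000; the next row has 1 there.

1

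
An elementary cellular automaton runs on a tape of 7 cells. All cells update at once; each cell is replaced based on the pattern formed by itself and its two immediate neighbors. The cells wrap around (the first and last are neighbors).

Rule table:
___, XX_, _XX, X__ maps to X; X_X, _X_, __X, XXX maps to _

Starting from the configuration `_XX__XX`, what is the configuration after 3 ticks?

tick 1: _XXX_XX
tick 2: _X_X_XX
tick 3: _____XX

_____XX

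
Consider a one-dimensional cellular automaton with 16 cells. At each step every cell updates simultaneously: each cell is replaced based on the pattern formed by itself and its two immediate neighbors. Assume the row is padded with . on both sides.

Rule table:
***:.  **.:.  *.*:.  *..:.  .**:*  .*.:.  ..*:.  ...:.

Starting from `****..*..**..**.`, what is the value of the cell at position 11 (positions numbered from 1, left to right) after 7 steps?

step 1: *........*...*..
step 2: ................
step 3: ................  (fixed point — unchanged through step 7)
position 11 holds .

.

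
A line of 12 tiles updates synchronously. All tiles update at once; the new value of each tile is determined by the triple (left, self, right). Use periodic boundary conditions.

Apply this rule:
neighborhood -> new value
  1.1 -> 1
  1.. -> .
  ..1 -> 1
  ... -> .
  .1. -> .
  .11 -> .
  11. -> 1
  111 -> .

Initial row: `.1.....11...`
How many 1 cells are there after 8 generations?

3

generation 1: 1.....1.1...
generation 2: .....1.1...1
generation 3: ....1.1...1.
generation 4: ...1.1...1..
generation 5: ..1.1...1...
generation 6: .1.1...1....
generation 7: 1.1...1.....
generation 8: .1...1.....1
count of 1: 3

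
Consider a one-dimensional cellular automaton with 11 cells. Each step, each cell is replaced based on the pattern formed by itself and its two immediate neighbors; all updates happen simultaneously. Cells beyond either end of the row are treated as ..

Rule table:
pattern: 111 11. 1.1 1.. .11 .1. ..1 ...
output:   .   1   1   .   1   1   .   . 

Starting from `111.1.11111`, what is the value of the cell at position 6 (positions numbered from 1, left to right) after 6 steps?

.

1.11111...1
111...1...1
1.1...1...1
111...1...1  (repeats step 2; period 2)
step 6: 111...1...1
position 6 holds .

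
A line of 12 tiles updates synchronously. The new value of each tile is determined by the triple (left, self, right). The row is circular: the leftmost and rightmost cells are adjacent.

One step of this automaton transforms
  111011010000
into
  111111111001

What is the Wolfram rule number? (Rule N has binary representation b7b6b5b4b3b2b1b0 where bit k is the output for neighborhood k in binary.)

254

position 1: 111 → 1  (bit 7 = 1)
position 2: 110 → 1  (bit 6 = 1)
position 3: 101 → 1  (bit 5 = 1)
position 8: 100 → 1  (bit 4 = 1)
position 0: 011 → 1  (bit 3 = 1)
position 7: 010 → 1  (bit 2 = 1)
position 11: 001 → 1  (bit 1 = 1)
position 9: 000 → 0  (bit 0 = 0)
bits b7..b0 = 11111110 = 254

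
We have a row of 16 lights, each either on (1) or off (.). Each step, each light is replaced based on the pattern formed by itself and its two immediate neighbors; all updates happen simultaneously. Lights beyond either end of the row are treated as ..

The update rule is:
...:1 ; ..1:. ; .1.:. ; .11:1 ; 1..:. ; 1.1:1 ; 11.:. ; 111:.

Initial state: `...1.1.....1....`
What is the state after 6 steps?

....1..1.1......

step 1: 11..1..111...111
step 2: 1......1...1.1..
step 3: ..1111...1..1..1
step 4: 1.1....1........
step 5: .1..11...1111111
step 6: ....1..1.1......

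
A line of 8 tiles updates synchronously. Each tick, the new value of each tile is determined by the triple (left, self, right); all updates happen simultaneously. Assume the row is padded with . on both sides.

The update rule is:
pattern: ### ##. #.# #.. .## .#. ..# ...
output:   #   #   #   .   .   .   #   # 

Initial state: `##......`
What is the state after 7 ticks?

.#.#####
#.#.####
.#.#.###
#.#.#.##
.#.#.#.#
#.#.#.#.
.#.#.#..

.#.#.#..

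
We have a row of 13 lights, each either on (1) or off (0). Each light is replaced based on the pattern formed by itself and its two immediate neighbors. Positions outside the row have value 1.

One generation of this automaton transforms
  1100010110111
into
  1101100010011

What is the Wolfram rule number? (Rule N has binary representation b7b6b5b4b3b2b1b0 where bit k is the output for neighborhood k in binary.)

position 0: 111 → 1  (bit 7 = 1)
position 1: 110 → 1  (bit 6 = 1)
position 6: 101 → 0  (bit 5 = 0)
position 2: 100 → 0  (bit 4 = 0)
position 7: 011 → 0  (bit 3 = 0)
position 5: 010 → 0  (bit 2 = 0)
position 4: 001 → 1  (bit 1 = 1)
position 3: 000 → 1  (bit 0 = 1)
bits b7..b0 = 11000011 = 195

195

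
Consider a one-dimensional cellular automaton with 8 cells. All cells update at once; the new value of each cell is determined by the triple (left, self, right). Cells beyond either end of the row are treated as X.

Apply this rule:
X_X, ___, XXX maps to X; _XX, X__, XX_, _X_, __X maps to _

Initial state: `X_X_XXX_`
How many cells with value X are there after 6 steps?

_X_X_X_X
X_X_X_X_
_X_X_X_X  (repeats step 1; period 2)
step 6: X_X_X_X_
count of X: 4

4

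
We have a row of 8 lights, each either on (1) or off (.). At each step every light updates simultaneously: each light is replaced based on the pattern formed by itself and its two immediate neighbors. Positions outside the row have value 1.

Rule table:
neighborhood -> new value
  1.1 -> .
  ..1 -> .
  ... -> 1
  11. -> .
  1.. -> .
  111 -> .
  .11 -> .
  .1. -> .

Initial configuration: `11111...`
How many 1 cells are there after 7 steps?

step 1: ......1.
step 2: .1111...
step 3: ......1.  (repeats step 1; period 2)
step 7: ......1.
count of 1: 1

1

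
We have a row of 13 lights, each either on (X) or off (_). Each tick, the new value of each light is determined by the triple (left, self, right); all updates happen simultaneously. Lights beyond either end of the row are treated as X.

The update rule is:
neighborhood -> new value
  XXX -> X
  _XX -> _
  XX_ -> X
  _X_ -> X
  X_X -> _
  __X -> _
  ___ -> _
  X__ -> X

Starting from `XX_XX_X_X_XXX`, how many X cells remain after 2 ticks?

XX__X_X_X__XX
XXX_X_X_XX__X
count of X: 8

8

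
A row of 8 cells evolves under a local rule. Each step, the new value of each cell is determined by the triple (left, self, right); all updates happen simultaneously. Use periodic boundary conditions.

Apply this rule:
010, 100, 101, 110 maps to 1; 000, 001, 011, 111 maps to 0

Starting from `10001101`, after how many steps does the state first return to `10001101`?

11000110
01100011
10110001
11011000
01101100
00110110
00011011
10001101

8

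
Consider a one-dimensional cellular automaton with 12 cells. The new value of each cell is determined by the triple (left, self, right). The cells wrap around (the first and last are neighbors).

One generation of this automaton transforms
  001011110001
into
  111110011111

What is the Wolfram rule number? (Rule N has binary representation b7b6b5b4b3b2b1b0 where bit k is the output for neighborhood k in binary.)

position 5: 111 → 0  (bit 7 = 0)
position 7: 110 → 1  (bit 6 = 1)
position 3: 101 → 1  (bit 5 = 1)
position 0: 100 → 1  (bit 4 = 1)
position 4: 011 → 1  (bit 3 = 1)
position 2: 010 → 1  (bit 2 = 1)
position 1: 001 → 1  (bit 1 = 1)
position 9: 000 → 1  (bit 0 = 1)
bits b7..b0 = 01111111 = 127

127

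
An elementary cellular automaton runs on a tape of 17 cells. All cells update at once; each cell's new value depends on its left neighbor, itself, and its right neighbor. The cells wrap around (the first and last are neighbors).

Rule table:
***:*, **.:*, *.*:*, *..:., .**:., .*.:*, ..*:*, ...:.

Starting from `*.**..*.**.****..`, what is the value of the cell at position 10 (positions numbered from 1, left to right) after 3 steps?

**.*.***.**.***.*
*****.***.**.***.
.*****.***.**.***
position 10 holds *

*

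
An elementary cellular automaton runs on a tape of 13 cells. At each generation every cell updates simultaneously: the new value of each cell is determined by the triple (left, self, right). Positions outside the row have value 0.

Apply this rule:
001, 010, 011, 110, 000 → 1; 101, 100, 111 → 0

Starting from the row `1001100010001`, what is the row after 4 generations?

1010101010101

1011101110111
1010101010101
1010101010101  (fixed point — unchanged through generation 4)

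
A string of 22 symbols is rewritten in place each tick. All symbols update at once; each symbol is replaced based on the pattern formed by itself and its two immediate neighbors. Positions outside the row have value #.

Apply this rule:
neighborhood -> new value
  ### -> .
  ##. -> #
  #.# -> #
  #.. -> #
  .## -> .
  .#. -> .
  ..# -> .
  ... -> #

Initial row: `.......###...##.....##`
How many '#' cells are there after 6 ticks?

10

######...###..#####...
.....###...##.....###.
####...###..#####...##
...###...##.....###...
##...###..#####...###.
.###...##.....###...##
count of #: 10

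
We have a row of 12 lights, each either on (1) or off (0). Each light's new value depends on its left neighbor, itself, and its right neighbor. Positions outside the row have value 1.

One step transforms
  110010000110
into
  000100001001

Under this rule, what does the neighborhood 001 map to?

1

At position 3 the neighborhood is 001; the next row has 1 there.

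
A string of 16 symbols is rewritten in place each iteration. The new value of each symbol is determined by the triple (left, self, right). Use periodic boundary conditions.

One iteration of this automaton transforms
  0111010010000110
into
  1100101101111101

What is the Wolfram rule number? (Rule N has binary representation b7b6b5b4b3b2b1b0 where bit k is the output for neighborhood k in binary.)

59

position 2: 111 → 0  (bit 7 = 0)
position 3: 110 → 0  (bit 6 = 0)
position 4: 101 → 1  (bit 5 = 1)
position 6: 100 → 1  (bit 4 = 1)
position 1: 011 → 1  (bit 3 = 1)
position 5: 010 → 0  (bit 2 = 0)
position 0: 001 → 1  (bit 1 = 1)
position 10: 000 → 1  (bit 0 = 1)
bits b7..b0 = 00111011 = 59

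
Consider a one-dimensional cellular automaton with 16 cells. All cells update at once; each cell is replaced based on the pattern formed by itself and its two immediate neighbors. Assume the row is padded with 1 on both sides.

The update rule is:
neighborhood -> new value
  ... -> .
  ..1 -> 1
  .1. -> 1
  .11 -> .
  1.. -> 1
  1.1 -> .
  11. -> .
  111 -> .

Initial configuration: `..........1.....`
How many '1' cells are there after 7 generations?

8

1........111...1
.1......1...1.1.
.11....111.11.1.
...1..1.......1.
1.111111.....11.
........1...1...
1......111.111.1
count of 1: 8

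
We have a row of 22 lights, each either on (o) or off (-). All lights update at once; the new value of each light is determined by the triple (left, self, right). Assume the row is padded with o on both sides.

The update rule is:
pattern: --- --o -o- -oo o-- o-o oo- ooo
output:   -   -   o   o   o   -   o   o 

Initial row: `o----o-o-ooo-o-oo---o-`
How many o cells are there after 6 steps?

15

oo---o-o-ooo-o-ooo--o-
ooo--o-o-ooo-o-oooo-o-
oooo-o-o-ooo-o-oooo-o-
oooo-o-o-ooo-o-oooo-o-  (fixed point — unchanged through step 6)
count of o: 15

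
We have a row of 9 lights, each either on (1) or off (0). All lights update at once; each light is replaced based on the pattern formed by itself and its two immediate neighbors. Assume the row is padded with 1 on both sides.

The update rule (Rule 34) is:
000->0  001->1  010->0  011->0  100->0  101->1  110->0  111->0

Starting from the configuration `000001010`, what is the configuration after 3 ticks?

tick 1: 000010101
tick 2: 000101010
tick 3: 001010101

001010101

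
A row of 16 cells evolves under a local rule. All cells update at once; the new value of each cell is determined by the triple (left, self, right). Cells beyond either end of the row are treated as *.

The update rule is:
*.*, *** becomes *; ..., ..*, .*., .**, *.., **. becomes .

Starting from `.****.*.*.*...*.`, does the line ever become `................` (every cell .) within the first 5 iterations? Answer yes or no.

iteration 1: *.**.*.*.*.....*
iteration 2: .*..*.*.*.......
iteration 3: *....*.*........
iteration 4: ......*.........
iteration 5: ................
all cells are . at iteration 5

yes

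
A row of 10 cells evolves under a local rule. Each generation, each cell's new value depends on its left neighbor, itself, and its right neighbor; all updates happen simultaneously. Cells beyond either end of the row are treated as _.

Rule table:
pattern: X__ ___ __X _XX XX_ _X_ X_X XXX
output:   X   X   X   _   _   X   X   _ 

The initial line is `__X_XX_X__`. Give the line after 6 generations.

XXXX__XXXX
____XX____
XXXX__XXXX  (repeats generation 1; period 2)
generation 6: ____XX____

____XX____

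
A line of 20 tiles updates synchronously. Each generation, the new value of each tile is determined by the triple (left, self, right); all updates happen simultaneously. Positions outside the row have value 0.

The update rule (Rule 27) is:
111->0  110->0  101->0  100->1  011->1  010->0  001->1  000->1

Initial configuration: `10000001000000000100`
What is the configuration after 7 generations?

01111110111111111011
11000000100000000010
10111111011111111101
00100000010000000000
11011111101111111111
10010000001000000000
01101111110111111111

01101111110111111111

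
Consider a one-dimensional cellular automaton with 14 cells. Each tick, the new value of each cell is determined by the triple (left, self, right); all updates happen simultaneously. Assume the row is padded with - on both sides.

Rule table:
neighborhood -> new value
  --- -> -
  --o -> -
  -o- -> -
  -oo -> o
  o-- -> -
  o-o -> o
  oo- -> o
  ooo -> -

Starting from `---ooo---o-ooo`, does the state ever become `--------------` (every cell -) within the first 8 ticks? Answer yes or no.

yes

tick 1: ---o-o----oo-o
tick 2: ----o-----ooo-
tick 3: ----------o-o-
tick 4: -----------o--
tick 5: --------------
all cells are - at tick 5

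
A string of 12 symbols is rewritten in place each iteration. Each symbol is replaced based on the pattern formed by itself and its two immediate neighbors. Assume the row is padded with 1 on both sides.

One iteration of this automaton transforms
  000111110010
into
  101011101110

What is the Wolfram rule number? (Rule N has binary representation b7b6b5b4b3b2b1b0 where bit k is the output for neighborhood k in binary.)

150

position 4: 111 → 1  (bit 7 = 1)
position 7: 110 → 0  (bit 6 = 0)
position 11: 101 → 0  (bit 5 = 0)
position 0: 100 → 1  (bit 4 = 1)
position 3: 011 → 0  (bit 3 = 0)
position 10: 010 → 1  (bit 2 = 1)
position 2: 001 → 1  (bit 1 = 1)
position 1: 000 → 0  (bit 0 = 0)
bits b7..b0 = 10010110 = 150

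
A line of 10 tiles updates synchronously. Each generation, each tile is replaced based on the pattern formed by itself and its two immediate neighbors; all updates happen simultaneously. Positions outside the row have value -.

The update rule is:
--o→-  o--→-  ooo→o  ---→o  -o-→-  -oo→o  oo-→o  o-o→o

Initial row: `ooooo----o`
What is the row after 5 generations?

ooooooooo-

ooooo-oo--
oooooooo-o
ooooooooo-
ooooooooo-  (fixed point — unchanged through generation 5)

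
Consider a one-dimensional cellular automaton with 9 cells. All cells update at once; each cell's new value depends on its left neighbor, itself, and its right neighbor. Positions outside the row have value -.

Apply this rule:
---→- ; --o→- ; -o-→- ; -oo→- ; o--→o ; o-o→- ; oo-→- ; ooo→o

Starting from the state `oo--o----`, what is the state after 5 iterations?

--o--o---
---o--o--
----o--o-
-----o--o
------o--

------o--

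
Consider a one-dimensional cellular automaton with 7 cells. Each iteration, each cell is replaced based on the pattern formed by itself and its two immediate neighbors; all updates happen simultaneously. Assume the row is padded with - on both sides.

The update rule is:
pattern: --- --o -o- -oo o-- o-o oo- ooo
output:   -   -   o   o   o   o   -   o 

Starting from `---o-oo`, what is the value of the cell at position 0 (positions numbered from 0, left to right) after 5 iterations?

iteration 1: ---ooo-
iteration 2: ---oo-o
iteration 3: ---o-oo  (repeats iteration 0; period 3)
iteration 5: ---oo-o
position 0 holds -

-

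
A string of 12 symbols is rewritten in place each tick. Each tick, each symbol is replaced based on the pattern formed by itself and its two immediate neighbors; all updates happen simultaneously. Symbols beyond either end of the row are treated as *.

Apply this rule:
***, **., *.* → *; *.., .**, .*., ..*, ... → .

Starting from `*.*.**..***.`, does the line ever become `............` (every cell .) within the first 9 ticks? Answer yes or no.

no

tick 1: **.*.*...***
tick 2: ***.*.....**
tick 3: ****.......*
tick 4: ****........
tick 5: ****........  (fixed point — unchanged through tick 9)
tick 9 is ****........, still not uniform .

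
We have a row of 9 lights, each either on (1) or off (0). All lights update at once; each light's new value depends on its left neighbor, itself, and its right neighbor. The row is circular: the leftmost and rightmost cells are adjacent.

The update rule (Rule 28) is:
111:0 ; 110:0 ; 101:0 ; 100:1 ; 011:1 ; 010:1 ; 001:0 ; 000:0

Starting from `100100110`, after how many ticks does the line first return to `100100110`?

2

110110100
100100110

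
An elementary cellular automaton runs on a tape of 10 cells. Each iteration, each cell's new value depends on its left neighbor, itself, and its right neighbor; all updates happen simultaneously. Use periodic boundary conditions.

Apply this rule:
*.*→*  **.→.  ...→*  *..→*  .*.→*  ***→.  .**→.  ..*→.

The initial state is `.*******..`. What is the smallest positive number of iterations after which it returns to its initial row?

20

........**
*******...
.......**.
******...*
......**..
*****...**
.....**...
****...***
....**....
***...****
...**.....
**...*****
..**......
*...******
.**.......
...*******
**........
..*******.
*........*
.*******..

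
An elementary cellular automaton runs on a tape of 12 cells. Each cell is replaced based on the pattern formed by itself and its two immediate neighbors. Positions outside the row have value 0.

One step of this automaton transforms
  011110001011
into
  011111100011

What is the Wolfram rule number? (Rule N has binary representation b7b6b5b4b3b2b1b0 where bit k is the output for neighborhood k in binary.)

position 2: 111 → 1  (bit 7 = 1)
position 4: 110 → 1  (bit 6 = 1)
position 9: 101 → 0  (bit 5 = 0)
position 5: 100 → 1  (bit 4 = 1)
position 1: 011 → 1  (bit 3 = 1)
position 8: 010 → 0  (bit 2 = 0)
position 0: 001 → 0  (bit 1 = 0)
position 6: 000 → 1  (bit 0 = 1)
bits b7..b0 = 11011001 = 217

217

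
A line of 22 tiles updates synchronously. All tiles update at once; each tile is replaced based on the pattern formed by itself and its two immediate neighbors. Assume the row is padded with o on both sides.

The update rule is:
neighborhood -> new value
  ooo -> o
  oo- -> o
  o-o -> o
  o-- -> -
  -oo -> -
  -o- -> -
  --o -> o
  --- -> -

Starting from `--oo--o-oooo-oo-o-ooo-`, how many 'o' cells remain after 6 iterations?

15

iteration 1: -o-o-o-o-oooo-oo-o-ooo
iteration 2: o-o-o-o-o-oooo-oo-o-oo
iteration 3: oo-o-o-o-o-oooo-oo-o-o
iteration 4: ooo-o-o-o-o-oooo-oo-o-
iteration 5: oooo-o-o-o-o-oooo-oo-o
iteration 6: ooooo-o-o-o-o-oooo-oo-
count of o: 15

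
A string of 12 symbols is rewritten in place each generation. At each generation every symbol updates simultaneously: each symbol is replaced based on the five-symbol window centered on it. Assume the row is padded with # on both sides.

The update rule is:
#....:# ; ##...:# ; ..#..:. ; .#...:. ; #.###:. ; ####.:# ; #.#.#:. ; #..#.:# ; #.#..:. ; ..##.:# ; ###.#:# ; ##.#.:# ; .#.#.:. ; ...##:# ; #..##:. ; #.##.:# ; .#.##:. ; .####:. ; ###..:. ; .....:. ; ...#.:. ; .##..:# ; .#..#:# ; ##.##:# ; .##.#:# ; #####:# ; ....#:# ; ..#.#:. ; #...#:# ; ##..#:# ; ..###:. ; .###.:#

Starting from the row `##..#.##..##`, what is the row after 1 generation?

#.##..###...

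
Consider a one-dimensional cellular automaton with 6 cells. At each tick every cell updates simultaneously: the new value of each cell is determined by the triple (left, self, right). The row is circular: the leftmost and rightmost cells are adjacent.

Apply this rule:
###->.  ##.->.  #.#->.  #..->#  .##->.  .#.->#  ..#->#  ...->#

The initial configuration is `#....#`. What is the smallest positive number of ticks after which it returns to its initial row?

.####.
#....#

2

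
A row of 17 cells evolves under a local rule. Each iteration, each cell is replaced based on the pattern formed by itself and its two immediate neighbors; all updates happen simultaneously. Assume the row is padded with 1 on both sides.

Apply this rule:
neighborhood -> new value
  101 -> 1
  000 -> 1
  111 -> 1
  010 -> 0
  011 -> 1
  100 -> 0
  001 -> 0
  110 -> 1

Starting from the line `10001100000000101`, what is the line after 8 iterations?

iteration 1: 10101101111110011
iteration 2: 11011111111110011
iteration 3: 11111111111110011
iteration 4: 11111111111110011  (fixed point — unchanged through iteration 8)

11111111111110011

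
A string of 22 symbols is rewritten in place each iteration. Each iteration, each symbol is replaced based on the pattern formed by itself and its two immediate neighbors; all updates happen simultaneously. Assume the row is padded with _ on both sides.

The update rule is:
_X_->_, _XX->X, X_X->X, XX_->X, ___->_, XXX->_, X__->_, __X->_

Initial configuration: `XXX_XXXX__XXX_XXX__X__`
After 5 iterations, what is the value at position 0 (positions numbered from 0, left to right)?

_

X_XXX__X__X_XXX_X_____
_XX_X______XX_XX______
_XXX_______XXXXX______
_X_X_______X___X______
__X___________________
position 0 holds _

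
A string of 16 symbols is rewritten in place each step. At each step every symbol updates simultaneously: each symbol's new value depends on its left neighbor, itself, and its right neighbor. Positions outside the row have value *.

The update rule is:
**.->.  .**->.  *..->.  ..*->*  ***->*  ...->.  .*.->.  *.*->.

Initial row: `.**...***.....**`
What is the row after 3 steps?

...*.......*...*

.....*.*.....*.*
....*.......*...
...*.......*...*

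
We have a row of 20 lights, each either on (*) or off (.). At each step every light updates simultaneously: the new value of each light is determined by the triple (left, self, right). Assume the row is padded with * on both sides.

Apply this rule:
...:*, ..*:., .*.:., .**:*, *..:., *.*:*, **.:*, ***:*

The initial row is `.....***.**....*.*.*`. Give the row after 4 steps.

.***.******.**..*.**
**************...***
**************.*.***
***************.****

***************.****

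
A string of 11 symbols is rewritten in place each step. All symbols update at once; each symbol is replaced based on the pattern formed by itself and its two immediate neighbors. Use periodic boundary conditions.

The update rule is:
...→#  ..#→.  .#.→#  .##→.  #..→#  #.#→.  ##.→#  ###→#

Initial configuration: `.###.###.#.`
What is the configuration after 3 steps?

##..##.##..

step 1: ..##..##.##
step 2: #..##..#..#
step 3: ##..##.##..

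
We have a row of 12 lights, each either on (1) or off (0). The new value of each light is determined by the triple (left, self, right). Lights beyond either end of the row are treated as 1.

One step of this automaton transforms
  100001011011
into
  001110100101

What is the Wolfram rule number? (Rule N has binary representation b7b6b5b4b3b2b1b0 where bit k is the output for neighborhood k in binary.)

position 11: 111 → 1  (bit 7 = 1)
position 0: 110 → 0  (bit 6 = 0)
position 6: 101 → 1  (bit 5 = 1)
position 1: 100 → 0  (bit 4 = 0)
position 7: 011 → 0  (bit 3 = 0)
position 5: 010 → 0  (bit 2 = 0)
position 4: 001 → 1  (bit 1 = 1)
position 2: 000 → 1  (bit 0 = 1)
bits b7..b0 = 10100011 = 163

163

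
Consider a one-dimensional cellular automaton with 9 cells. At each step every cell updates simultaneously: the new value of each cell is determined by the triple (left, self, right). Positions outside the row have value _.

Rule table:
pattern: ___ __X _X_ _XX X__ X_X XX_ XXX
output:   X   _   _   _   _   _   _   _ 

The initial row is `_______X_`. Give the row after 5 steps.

XXXXXX___

XXXXXX___
_______XX
XXXXXX___  (repeats step 1; period 2)
step 5: XXXXXX___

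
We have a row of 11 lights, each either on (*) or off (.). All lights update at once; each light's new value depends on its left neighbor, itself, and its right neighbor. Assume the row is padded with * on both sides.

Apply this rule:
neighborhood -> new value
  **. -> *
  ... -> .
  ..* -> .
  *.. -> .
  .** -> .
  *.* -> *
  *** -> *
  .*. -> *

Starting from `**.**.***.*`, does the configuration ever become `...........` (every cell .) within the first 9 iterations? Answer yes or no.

***.**.***.
****.**.***
*****.**.**
******.**.*
*******.**.
********.**
*********.*
**********.
***********
iteration 9 is ***********, still not uniform .

no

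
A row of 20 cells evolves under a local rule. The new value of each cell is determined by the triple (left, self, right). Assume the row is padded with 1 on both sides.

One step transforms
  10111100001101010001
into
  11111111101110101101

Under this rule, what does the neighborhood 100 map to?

1

At position 6 the neighborhood is 100; the next row has 1 there.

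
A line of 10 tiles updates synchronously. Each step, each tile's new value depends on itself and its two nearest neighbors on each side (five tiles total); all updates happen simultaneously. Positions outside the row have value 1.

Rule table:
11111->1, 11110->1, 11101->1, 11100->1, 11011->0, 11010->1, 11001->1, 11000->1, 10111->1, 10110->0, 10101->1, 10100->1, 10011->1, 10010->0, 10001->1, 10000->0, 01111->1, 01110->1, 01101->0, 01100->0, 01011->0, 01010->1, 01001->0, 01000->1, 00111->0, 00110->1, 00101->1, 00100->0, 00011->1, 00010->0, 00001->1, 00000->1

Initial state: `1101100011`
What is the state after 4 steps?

1100011101
1111101101
1111100001
1111110110

1111110110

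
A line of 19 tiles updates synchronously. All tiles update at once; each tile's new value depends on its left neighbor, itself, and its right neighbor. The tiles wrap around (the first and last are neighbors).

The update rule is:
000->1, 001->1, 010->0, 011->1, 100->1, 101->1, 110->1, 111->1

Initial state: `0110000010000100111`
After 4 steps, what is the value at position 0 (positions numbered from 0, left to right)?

1

1111111101111011111
1111111111111111111
1111111111111111111  (fixed point — unchanged through step 4)
position 0 holds 1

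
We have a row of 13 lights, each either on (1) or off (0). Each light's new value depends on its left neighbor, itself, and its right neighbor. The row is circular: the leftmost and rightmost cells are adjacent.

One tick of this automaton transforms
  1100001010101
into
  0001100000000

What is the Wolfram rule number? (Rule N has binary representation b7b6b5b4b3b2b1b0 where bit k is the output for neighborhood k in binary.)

position 0: 111 → 0  (bit 7 = 0)
position 1: 110 → 0  (bit 6 = 0)
position 7: 101 → 0  (bit 5 = 0)
position 2: 100 → 0  (bit 4 = 0)
position 12: 011 → 0  (bit 3 = 0)
position 6: 010 → 0  (bit 2 = 0)
position 5: 001 → 0  (bit 1 = 0)
position 3: 000 → 1  (bit 0 = 1)
bits b7..b0 = 00000001 = 1

1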